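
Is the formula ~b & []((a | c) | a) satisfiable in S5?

1. ~b & []((a | c) | a), w0
2. ~b, w0
3. []((a | c) | a), w0
4. (a | c) | a, w0
5. a, w0
Accessibility: w0Rw0

Satisfiable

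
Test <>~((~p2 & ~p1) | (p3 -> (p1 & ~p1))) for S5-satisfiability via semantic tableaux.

1. <>~((~p2 & ~p1) | (p3 -> (p1 & ~p1))), u
2. ~((~p2 & ~p1) | (p3 -> (p1 & ~p1))), v
3. ~(~p2 & ~p1), v
4. ~(p3 -> (p1 & ~p1)), v
5. p3, v
6. ~(p1 & ~p1), v
7. p1, v
Accessibility: uRu, uRv, vRu, vRv

Satisfiable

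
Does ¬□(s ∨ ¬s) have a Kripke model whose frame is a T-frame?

Unsatisfiable (every branch closes)

1. ¬□(s ∨ ¬s), 0
2. ¬(s ∨ ¬s), 1
3. ¬s, 1
4. s, 1
Accessibility: 0R0, 0R1, 1R1
Branch closes: s and ¬s both at 1.
All branches of the tableau close; one closing branch shown above.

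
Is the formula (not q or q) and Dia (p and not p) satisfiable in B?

1. (not q or q) and Dia (p and not p), u
2. not q or q, u
3. Dia (p and not p), u
4. q, u
5. p and not p, v
6. p, v
7. not p, v
Accessibility: uRu, uRv, vRu, vRv
Branch closes: p and not p both at v.
Every branch closes; the branch above is one of them.

No, unsatisfiable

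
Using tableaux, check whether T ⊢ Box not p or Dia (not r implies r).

No, not valid

Tableau for the negation not (Box not p or Dia (not r implies r)):
1. not (Box not p or Dia (not r implies r)), w0
2. not Box not p, w0
3. not Dia (not r implies r), w0
4. not (not r implies r), w0
5. not r, w0
6. p, w1
7. not (not r implies r), w1
8. not r, w1
Accessibility: w0Rw0, w0Rw1, w1Rw1
The negation has an open branch (countermodel exists).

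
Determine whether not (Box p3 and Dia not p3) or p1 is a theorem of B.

Tableau for the negation not (not (Box p3 and Dia not p3) or p1):
1. not (not (Box p3 and Dia not p3) or p1), u
2. Box p3 and Dia not p3, u
3. not p1, u
4. Box p3, u
5. Dia not p3, u
6. p3, u
7. not p3, v
8. p3, v
Accessibility: uRu, uRv, vRu, vRv
Branch closes: p3 and not p3 both at v.
All branches of the negation close; one closing branch shown above.

Valid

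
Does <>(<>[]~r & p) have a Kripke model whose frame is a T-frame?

1. <>(<>[]~r & p), w0
2. <>[]~r & p, w1
3. <>[]~r, w1
4. p, w1
5. []~r, w2
6. ~r, w2
Accessibility: w0Rw0, w0Rw1, w1Rw1, w1Rw2, w2Rw2

Satisfiable (open branch found)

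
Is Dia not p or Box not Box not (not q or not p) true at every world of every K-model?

Not valid

Tableau for the negation not (Dia not p or Box not Box not (not q or not p)):
1. not (Dia not p or Box not Box not (not q or not p)), w0
2. not Dia not p, w0   [neg-or-rule on 1]
3. not Box not Box not (not q or not p), w0   [neg-or-rule on 1]
4. Box not (not q or not p), w1   [neg-Box-rule on 3: fresh world w1, w0Rw1]
5. p, w1   [neg-Dia-rule on 2 via w0Rw1]
Accessibility: w0Rw1
The negation has an open branch (countermodel exists).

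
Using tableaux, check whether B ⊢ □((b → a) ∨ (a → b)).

Valid in B

Tableau for the negation ¬□((b → a) ∨ (a → b)):
1. ¬□((b → a) ∨ (a → b)), w0
2. ¬((b → a) ∨ (a → b)), w1   [¬□-rule on 1: fresh world w1, w0Rw1]
3. ¬(b → a), w1   [¬∨-rule on 2]
4. ¬(a → b), w1   [¬∨-rule on 2]
5. b, w1   [¬→-rule on 3]
6. ¬a, w1   [¬→-rule on 3]
7. a, w1   [¬→-rule on 4]
8. ¬b, w1   [¬→-rule on 4]
Accessibility: w0Rw0, w0Rw1, w1Rw0, w1Rw1
Branch closes: a and ¬a both at w1.
Every branch of the negation's tableau closes; the branch above is one of them.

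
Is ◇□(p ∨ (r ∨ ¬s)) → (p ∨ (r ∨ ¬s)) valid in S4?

Not valid

Tableau for the negation ¬(◇□(p ∨ (r ∨ ¬s)) → (p ∨ (r ∨ ¬s))):
1. ¬(◇□(p ∨ (r ∨ ¬s)) → (p ∨ (r ∨ ¬s))), w0
2. ◇□(p ∨ (r ∨ ¬s)), w0
3. ¬(p ∨ (r ∨ ¬s)), w0
4. ¬p, w0
5. ¬(r ∨ ¬s), w0
6. ¬r, w0
7. s, w0
8. □(p ∨ (r ∨ ¬s)), w1
9. p ∨ (r ∨ ¬s), w1
10. r ∨ ¬s, w1
11. ¬s, w1
Accessibility: w0Rw0, w0Rw1, w1Rw1
The negation has an open branch (countermodel exists).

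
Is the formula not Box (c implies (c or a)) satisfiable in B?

1. not Box (c implies (c or a)), w0
2. not (c implies (c or a)), w1
3. c, w1
4. not (c or a), w1
5. not c, w1
6. not a, w1
Accessibility: w0Rw0, w0Rw1, w1Rw0, w1Rw1
Branch closes: c and not c both at w1.
Every branch closes; the branch above is one of them.

Unsatisfiable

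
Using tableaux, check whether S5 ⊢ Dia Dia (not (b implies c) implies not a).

Tableau for the negation not Dia Dia (not (b implies c) implies not a):
1. not Dia Dia (not (b implies c) implies not a), 0
2. not Dia (not (b implies c) implies not a), 0
3. not (not (b implies c) implies not a), 0
4. not (b implies c), 0
5. a, 0
6. b, 0
7. not c, 0
Accessibility: 0R0
The negation has an open branch (countermodel exists).

Not valid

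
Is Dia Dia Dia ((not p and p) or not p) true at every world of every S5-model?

No, not valid

Tableau for the negation not Dia Dia Dia ((not p and p) or not p):
1. not Dia Dia Dia ((not p and p) or not p), w0
2. not Dia Dia ((not p and p) or not p), w0   [neg-Dia-rule on 1 via w0Rw0]
3. not Dia ((not p and p) or not p), w0   [neg-Dia-rule on 2 via w0Rw0]
4. not ((not p and p) or not p), w0   [neg-Dia-rule on 3 via w0Rw0]
5. not (not p and p), w0   [neg-or-rule on 4]
6. p, w0   [neg-or-rule on 4]
Accessibility: w0Rw0
The negation has an open branch (countermodel exists).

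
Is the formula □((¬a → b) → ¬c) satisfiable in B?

Satisfiable

1. □((¬a → b) → ¬c), w0
2. (¬a → b) → ¬c, w0
3. ¬c, w0
Accessibility: w0Rw0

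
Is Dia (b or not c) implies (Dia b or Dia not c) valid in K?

Tableau for the negation not (Dia (b or not c) implies (Dia b or Dia not c)):
1. not (Dia (b or not c) implies (Dia b or Dia not c)), w0
2. Dia (b or not c), w0
3. not (Dia b or Dia not c), w0
4. not Dia b, w0
5. not Dia not c, w0
6. b or not c, w1
7. not b, w1
8. c, w1
9. not c, w1
Accessibility: w0Rw1
Branch closes: c and not c both at w1.
All branches of the negation close; one closing branch shown above.

Valid in K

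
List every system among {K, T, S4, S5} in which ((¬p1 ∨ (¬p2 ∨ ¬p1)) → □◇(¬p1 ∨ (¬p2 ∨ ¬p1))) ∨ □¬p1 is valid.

S5

S4-tableau for the negation ¬(((¬p1 ∨ (¬p2 ∨ ¬p1)) → □◇(¬p1 ∨ (¬p2 ∨ ¬p1))) ∨ □¬p1):
1. ¬(((¬p1 ∨ (¬p2 ∨ ¬p1)) → □◇(¬p1 ∨ (¬p2 ∨ ¬p1))) ∨ □¬p1), 0
2. ¬((¬p1 ∨ (¬p2 ∨ ¬p1)) → □◇(¬p1 ∨ (¬p2 ∨ ¬p1))), 0
3. ¬□¬p1, 0
4. ¬p1 ∨ (¬p2 ∨ ¬p1), 0
5. ¬□◇(¬p1 ∨ (¬p2 ∨ ¬p1)), 0
6. ¬p2 ∨ ¬p1, 0
7. ¬p1, 0
8. p1, 1
9. ¬◇(¬p1 ∨ (¬p2 ∨ ¬p1)), 2
10. ¬(¬p1 ∨ (¬p2 ∨ ¬p1)), 2
11. p1, 2
12. ¬(¬p2 ∨ ¬p1), 2
13. p2, 2
Accessibility: 0R0, 0R1, 0R2, 1R1, 2R2
Complete open branch: countermodel on an S4-frame, so not valid in S4, nor in K, T (the same frame is also a K-frame and a T-frame).
S5-tableau for the negation ¬(((¬p1 ∨ (¬p2 ∨ ¬p1)) → □◇(¬p1 ∨ (¬p2 ∨ ¬p1))) ∨ □¬p1):
1. ¬(((¬p1 ∨ (¬p2 ∨ ¬p1)) → □◇(¬p1 ∨ (¬p2 ∨ ¬p1))) ∨ □¬p1), 0
2. ¬((¬p1 ∨ (¬p2 ∨ ¬p1)) → □◇(¬p1 ∨ (¬p2 ∨ ¬p1))), 0
3. ¬□¬p1, 0
4. ¬p1 ∨ (¬p2 ∨ ¬p1), 0
5. ¬□◇(¬p1 ∨ (¬p2 ∨ ¬p1)), 0
6. ¬p2 ∨ ¬p1, 0
7. ¬p2, 0
8. p1, 1
9. ¬◇(¬p1 ∨ (¬p2 ∨ ¬p1)), 2
10. ¬(¬p1 ∨ (¬p2 ∨ ¬p1)), 0
11. p1, 0
12. ¬(¬p2 ∨ ¬p1), 0
13. p2, 0
Accessibility: 0R0, 0R1, 0R2, 1R0, 1R1, 1R2, 2R0, 2R1, 2R2
Branch closes: p2 and ¬p2 both at 0.
Every branch closes (one shown): valid in S5.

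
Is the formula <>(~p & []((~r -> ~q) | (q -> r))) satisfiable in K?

1. <>(~p & []((~r -> ~q) | (q -> r))), u
2. ~p & []((~r -> ~q) | (q -> r)), v
3. ~p, v
4. []((~r -> ~q) | (q -> r)), v
Accessibility: uRv

Satisfiable (open branch found)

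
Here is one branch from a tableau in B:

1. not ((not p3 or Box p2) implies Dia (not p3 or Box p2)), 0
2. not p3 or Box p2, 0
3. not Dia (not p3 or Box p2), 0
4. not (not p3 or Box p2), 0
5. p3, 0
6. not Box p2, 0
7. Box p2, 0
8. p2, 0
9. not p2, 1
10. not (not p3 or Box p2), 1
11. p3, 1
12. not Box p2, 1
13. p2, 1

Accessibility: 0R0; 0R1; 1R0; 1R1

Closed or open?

Both p2 and not p2 appear at 1.

Yes, closed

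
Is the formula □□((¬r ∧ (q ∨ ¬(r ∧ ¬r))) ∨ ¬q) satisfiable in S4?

1. □□((¬r ∧ (q ∨ ¬(r ∧ ¬r))) ∨ ¬q), 0
2. □((¬r ∧ (q ∨ ¬(r ∧ ¬r))) ∨ ¬q), 0
3. (¬r ∧ (q ∨ ¬(r ∧ ¬r))) ∨ ¬q, 0
4. ¬q, 0
Accessibility: 0R0

Satisfiable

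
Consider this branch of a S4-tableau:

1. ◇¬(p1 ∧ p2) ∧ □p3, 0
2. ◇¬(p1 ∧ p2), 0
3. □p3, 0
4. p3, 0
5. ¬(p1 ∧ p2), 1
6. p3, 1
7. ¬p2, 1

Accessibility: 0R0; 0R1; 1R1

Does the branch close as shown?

Open

No world carries both an atom and its negation.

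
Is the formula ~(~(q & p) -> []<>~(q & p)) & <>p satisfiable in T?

Satisfiable

1. ~(~(q & p) -> []<>~(q & p)) & <>p, w0
2. ~(~(q & p) -> []<>~(q & p)), w0
3. <>p, w0
4. ~(q & p), w0
5. ~[]<>~(q & p), w0
6. ~p, w0
7. p, w1
8. ~<>~(q & p), w2
9. q & p, w2
10. q, w2
11. p, w2
Accessibility: w0Rw0, w0Rw1, w0Rw2, w1Rw1, w2Rw2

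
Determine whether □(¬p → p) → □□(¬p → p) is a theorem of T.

No, not valid

Tableau for the negation ¬(□(¬p → p) → □□(¬p → p)):
1. ¬(□(¬p → p) → □□(¬p → p)), u
2. □(¬p → p), u
3. ¬□□(¬p → p), u
4. ¬p → p, u
5. p, u
6. ¬□(¬p → p), v
7. ¬p → p, v
8. p, v
9. ¬(¬p → p), w
10. ¬p, w
Accessibility: uRu, uRv, vRv, vRw, wRw
The negation has an open branch (countermodel exists).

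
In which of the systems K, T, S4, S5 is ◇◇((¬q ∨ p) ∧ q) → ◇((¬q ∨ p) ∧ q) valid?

T-tableau for the negation ¬(◇◇((¬q ∨ p) ∧ q) → ◇((¬q ∨ p) ∧ q)):
1. ¬(◇◇((¬q ∨ p) ∧ q) → ◇((¬q ∨ p) ∧ q)), 0
2. ◇◇((¬q ∨ p) ∧ q), 0   [¬→-rule on 1]
3. ¬◇((¬q ∨ p) ∧ q), 0   [¬→-rule on 1]
4. ¬((¬q ∨ p) ∧ q), 0   [¬◇-rule on 3 via 0R0]
5. ¬q, 0   [¬∧-rule on 4 (branches; this branch)]
6. ◇((¬q ∨ p) ∧ q), 1   [◇-rule on 2: fresh world 1, 0R1]
7. ¬((¬q ∨ p) ∧ q), 1   [¬◇-rule on 3 via 0R1]
8. ¬q, 1   [¬∧-rule on 7 (branches; this branch)]
9. (¬q ∨ p) ∧ q, 2   [◇-rule on 6: fresh world 2, 1R2]
10. ¬q ∨ p, 2   [∧-rule on 9]
11. q, 2   [∧-rule on 9]
12. p, 2   [∨-rule on 10 (branches; this branch)]
Accessibility: 0R0, 0R1, 1R1, 1R2, 2R2
Complete open branch: countermodel on a T-frame, so not valid in T, nor in K (the same frame is also a K-frame).
S4-tableau for the negation ¬(◇◇((¬q ∨ p) ∧ q) → ◇((¬q ∨ p) ∧ q)):
1. ¬(◇◇((¬q ∨ p) ∧ q) → ◇((¬q ∨ p) ∧ q)), 0
2. ◇◇((¬q ∨ p) ∧ q), 0   [¬→-rule on 1]
3. ¬◇((¬q ∨ p) ∧ q), 0   [¬→-rule on 1]
4. ¬((¬q ∨ p) ∧ q), 0   [¬◇-rule on 3 via 0R0]
5. ¬(¬q ∨ p), 0   [¬∧-rule on 4 (branches; this branch)]
6. q, 0   [¬∨-rule on 5]
7. ¬p, 0   [¬∨-rule on 5]
8. ◇((¬q ∨ p) ∧ q), 1   [◇-rule on 2: fresh world 1, 0R1]
9. ¬((¬q ∨ p) ∧ q), 1   [¬◇-rule on 3 via 0R1]
10. ¬(¬q ∨ p), 1   [¬∧-rule on 9 (branches; this branch)]
11. q, 1   [¬∨-rule on 10]
12. ¬p, 1   [¬∨-rule on 10]
13. (¬q ∨ p) ∧ q, 2   [◇-rule on 8: fresh world 2, 1R2]
14. ¬q ∨ p, 2   [∧-rule on 13]
15. q, 2   [∧-rule on 13]
16. ¬((¬q ∨ p) ∧ q), 2   [¬◇-rule on 3 via 0R2]
17. p, 2   [∨-rule on 14 (branches; this branch)]
18. ¬(¬q ∨ p), 2   [¬∧-rule on 16 (branches; this branch)]
19. ¬p, 2   [¬∨-rule on 18]
Accessibility: 0R0, 0R1, 0R2, 1R1, 1R2, 2R2
Branch closes: p and ¬p both at 2.
Every branch closes (one shown): valid in S4, hence also in S5 (every theorem of S4 is a theorem of S5).

S4, S5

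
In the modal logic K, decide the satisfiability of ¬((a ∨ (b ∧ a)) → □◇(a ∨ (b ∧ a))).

Satisfiable (open branch found)

1. ¬((a ∨ (b ∧ a)) → □◇(a ∨ (b ∧ a))), w0
2. a ∨ (b ∧ a), w0
3. ¬□◇(a ∨ (b ∧ a)), w0
4. b ∧ a, w0
5. b, w0
6. a, w0
7. ¬◇(a ∨ (b ∧ a)), w1
Accessibility: w0Rw1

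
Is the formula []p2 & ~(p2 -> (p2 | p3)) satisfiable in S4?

1. []p2 & ~(p2 -> (p2 | p3)), 0
2. []p2, 0
3. ~(p2 -> (p2 | p3)), 0
4. p2, 0
5. ~(p2 | p3), 0
6. ~p2, 0
7. ~p3, 0
Accessibility: 0R0
Branch closes: p2 and ~p2 both at 0.
(One branch shown.) All branches close.

Unsatisfiable (every branch closes)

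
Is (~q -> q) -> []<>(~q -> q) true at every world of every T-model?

Tableau for the negation ~((~q -> q) -> []<>(~q -> q)):
1. ~((~q -> q) -> []<>(~q -> q)), w0
2. ~q -> q, w0
3. ~[]<>(~q -> q), w0
4. q, w0
5. ~<>(~q -> q), w1
6. ~(~q -> q), w1
7. ~q, w1
Accessibility: w0Rw0, w0Rw1, w1Rw1
The negation has an open branch (countermodel exists).

Not valid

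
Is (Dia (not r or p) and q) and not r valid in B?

Tableau for the negation not ((Dia (not r or p) and q) and not r):
1. not ((Dia (not r or p) and q) and not r), 0
2. r, 0
Accessibility: 0R0
The negation has an open branch (countermodel exists).

Invalid (countermodel exists)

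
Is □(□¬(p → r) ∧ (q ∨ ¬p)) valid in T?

No, not valid

Tableau for the negation ¬□(□¬(p → r) ∧ (q ∨ ¬p)):
1. ¬□(□¬(p → r) ∧ (q ∨ ¬p)), w0
2. ¬(□¬(p → r) ∧ (q ∨ ¬p)), w1
3. ¬(q ∨ ¬p), w1
4. ¬q, w1
5. p, w1
Accessibility: w0Rw0, w0Rw1, w1Rw1
The negation has an open branch (countermodel exists).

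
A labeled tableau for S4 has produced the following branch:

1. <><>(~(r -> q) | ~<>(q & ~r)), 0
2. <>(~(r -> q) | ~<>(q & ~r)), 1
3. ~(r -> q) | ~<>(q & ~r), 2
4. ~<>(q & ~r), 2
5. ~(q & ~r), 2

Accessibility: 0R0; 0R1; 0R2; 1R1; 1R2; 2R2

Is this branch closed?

No atom appears with both signs at the same world.

No, open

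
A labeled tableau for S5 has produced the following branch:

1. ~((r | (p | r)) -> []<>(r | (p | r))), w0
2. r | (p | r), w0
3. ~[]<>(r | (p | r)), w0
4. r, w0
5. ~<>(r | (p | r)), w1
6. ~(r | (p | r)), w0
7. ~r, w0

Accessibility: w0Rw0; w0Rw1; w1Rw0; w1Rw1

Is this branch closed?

Closed

Both r and ~r appear at w0.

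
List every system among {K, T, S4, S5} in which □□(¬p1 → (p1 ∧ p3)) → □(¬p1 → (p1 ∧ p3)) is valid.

T, S4, S5

K-tableau for the negation ¬(□□(¬p1 → (p1 ∧ p3)) → □(¬p1 → (p1 ∧ p3))):
1. ¬(□□(¬p1 → (p1 ∧ p3)) → □(¬p1 → (p1 ∧ p3))), w0
2. □□(¬p1 → (p1 ∧ p3)), w0
3. ¬□(¬p1 → (p1 ∧ p3)), w0
4. ¬(¬p1 → (p1 ∧ p3)), w1
5. ¬p1, w1
6. ¬(p1 ∧ p3), w1
7. □(¬p1 → (p1 ∧ p3)), w1
8. ¬p3, w1
Accessibility: w0Rw1
Complete open branch: countermodel on a K-frame, so not valid in K.
T-tableau for the negation ¬(□□(¬p1 → (p1 ∧ p3)) → □(¬p1 → (p1 ∧ p3))):
1. ¬(□□(¬p1 → (p1 ∧ p3)) → □(¬p1 → (p1 ∧ p3))), w0
2. □□(¬p1 → (p1 ∧ p3)), w0
3. ¬□(¬p1 → (p1 ∧ p3)), w0
4. □(¬p1 → (p1 ∧ p3)), w0
5. ¬p1 → (p1 ∧ p3), w0
6. p1 ∧ p3, w0
7. p1, w0
8. p3, w0
9. ¬(¬p1 → (p1 ∧ p3)), w1
10. ¬p1, w1
11. ¬(p1 ∧ p3), w1
12. □(¬p1 → (p1 ∧ p3)), w1
13. ¬p1 → (p1 ∧ p3), w1
14. ¬p3, w1
15. p1 ∧ p3, w1
16. p1, w1
17. p3, w1
Accessibility: w0Rw0, w0Rw1, w1Rw1
Branch closes: p1 and ¬p1 both at w1.
Every branch closes (one shown): valid in T, hence also in S4, S5 (every theorem of T is a theorem of S4 and S5).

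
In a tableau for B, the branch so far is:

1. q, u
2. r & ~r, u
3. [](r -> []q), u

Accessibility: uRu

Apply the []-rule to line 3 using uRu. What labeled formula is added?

r -> []q, u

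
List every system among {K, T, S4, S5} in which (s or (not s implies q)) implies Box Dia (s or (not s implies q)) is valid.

S4-tableau for the negation not ((s or (not s implies q)) implies Box Dia (s or (not s implies q))):
1. not ((s or (not s implies q)) implies Box Dia (s or (not s implies q))), 0
2. s or (not s implies q), 0   [neg-implies-rule on 1]
3. not Box Dia (s or (not s implies q)), 0   [neg-implies-rule on 1]
4. not s implies q, 0   [or-rule on 2 (branches; this branch)]
5. q, 0   [implies-rule on 4 (branches; this branch)]
6. not Dia (s or (not s implies q)), 1   [neg-Box-rule on 3: fresh world 1, 0R1]
7. not (s or (not s implies q)), 1   [neg-Dia-rule on 6 via 1R1]
8. not s, 1   [neg-or-rule on 7]
9. not (not s implies q), 1   [neg-or-rule on 7]
10. not q, 1   [neg-implies-rule on 9]
Accessibility: 0R0, 0R1, 1R1
Complete open branch: countermodel on an S4-frame, so not valid in S4, nor in K, T (the same frame is also a K-frame and a T-frame).
S5-tableau for the negation not ((s or (not s implies q)) implies Box Dia (s or (not s implies q))):
1. not ((s or (not s implies q)) implies Box Dia (s or (not s implies q))), 0
2. s or (not s implies q), 0   [neg-implies-rule on 1]
3. not Box Dia (s or (not s implies q)), 0   [neg-implies-rule on 1]
4. not s implies q, 0   [or-rule on 2 (branches; this branch)]
5. q, 0   [implies-rule on 4 (branches; this branch)]
6. not Dia (s or (not s implies q)), 1   [neg-Box-rule on 3: fresh world 1, 0R1]
7. not (s or (not s implies q)), 0   [neg-Dia-rule on 6 via 1R0]
8. not s, 0   [neg-or-rule on 7]
9. not (not s implies q), 0   [neg-or-rule on 7]
10. not q, 0   [neg-implies-rule on 9]
Accessibility: 0R0, 0R1, 1R0, 1R1
Branch closes: q and not q both at 0.
Every branch closes (one shown): valid in S5.

S5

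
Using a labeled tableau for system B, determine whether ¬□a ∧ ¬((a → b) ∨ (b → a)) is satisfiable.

1. ¬□a ∧ ¬((a → b) ∨ (b → a)), u
2. ¬□a, u
3. ¬((a → b) ∨ (b → a)), u
4. ¬(a → b), u
5. ¬(b → a), u
6. a, u
7. ¬b, u
8. b, u
9. ¬a, u
Accessibility: uRu
Branch closes: b and ¬b both at u.
(One branch shown.) All branches close.

Unsatisfiable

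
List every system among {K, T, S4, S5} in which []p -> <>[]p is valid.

T-tableau for the negation ~([]p -> <>[]p):
1. ~([]p -> <>[]p), u
2. []p, u   [~->-rule on 1]
3. ~<>[]p, u   [~->-rule on 1]
4. p, u   [[]-rule on 2 via uRu]
5. ~[]p, u   [~<>-rule on 3 via uRu]
6. ~p, v   [~[]-rule on 5: fresh world v, uRv]
7. p, v   [[]-rule on 2 via uRv]
Accessibility: uRu, uRv, vRv
Branch closes: p and ~p both at v.
Every branch closes (one shown): valid in T, hence also in S4, S5 (every theorem of T is a theorem of S4 and S5).
K-tableau for the negation ~([]p -> <>[]p):
1. ~([]p -> <>[]p), u
2. []p, u   [~->-rule on 1]
3. ~<>[]p, u   [~->-rule on 1]
Complete open branch: countermodel on a K-frame, so not valid in K.

T, S4, S5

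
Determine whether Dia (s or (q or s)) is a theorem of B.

Tableau for the negation not Dia (s or (q or s)):
1. not Dia (s or (q or s)), w0
2. not (s or (q or s)), w0   [neg-Dia-rule on 1 via w0Rw0]
3. not s, w0   [neg-or-rule on 2]
4. not (q or s), w0   [neg-or-rule on 2]
5. not q, w0   [neg-or-rule on 4]
Accessibility: w0Rw0
The negation has an open branch (countermodel exists).

No, not valid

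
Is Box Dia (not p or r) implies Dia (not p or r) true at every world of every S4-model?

Valid

Tableau for the negation not (Box Dia (not p or r) implies Dia (not p or r)):
1. not (Box Dia (not p or r) implies Dia (not p or r)), u
2. Box Dia (not p or r), u
3. not Dia (not p or r), u
4. Dia (not p or r), u
5. not (not p or r), u
6. p, u
7. not r, u
8. not p or r, v
9. Dia (not p or r), v
10. not (not p or r), v
11. p, v
12. not r, v
13. r, v
Accessibility: uRu, uRv, vRv
Branch closes: r and not r both at v.
All branches of the negation close; one closing branch shown above.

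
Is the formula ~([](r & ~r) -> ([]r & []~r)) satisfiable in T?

1. ~([](r & ~r) -> ([]r & []~r)), 0
2. [](r & ~r), 0   [~->-rule on 1]
3. ~([]r & []~r), 0   [~->-rule on 1]
4. r & ~r, 0   [[]-rule on 2 via 0R0]
5. r, 0   [&-rule on 4]
6. ~r, 0   [&-rule on 4]
Accessibility: 0R0
Branch closes: r and ~r both at 0.
(One branch shown.) All branches close.

No, unsatisfiable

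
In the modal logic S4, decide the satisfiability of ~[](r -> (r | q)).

1. ~[](r -> (r | q)), w0
2. ~(r -> (r | q)), w1   [~[]-rule on 1: fresh world w1, w0Rw1]
3. r, w1   [~->-rule on 2]
4. ~(r | q), w1   [~->-rule on 2]
5. ~r, w1   [~|-rule on 4]
6. ~q, w1   [~|-rule on 4]
Accessibility: w0Rw0, w0Rw1, w1Rw1
Branch closes: r and ~r both at w1.
Every branch closes; the branch above is one of them.

No, unsatisfiable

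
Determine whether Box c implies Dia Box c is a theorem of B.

Tableau for the negation not (Box c implies Dia Box c):
1. not (Box c implies Dia Box c), 0
2. Box c, 0
3. not Dia Box c, 0
4. c, 0
5. not Box c, 0
6. not c, 1
7. c, 1
Accessibility: 0R0, 0R1, 1R0, 1R1
Branch closes: c and not c both at 1.
All branches of the negation close; one closing branch shown above.

Yes, valid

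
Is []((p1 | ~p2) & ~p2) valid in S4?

Invalid (countermodel exists)

Tableau for the negation ~[]((p1 | ~p2) & ~p2):
1. ~[]((p1 | ~p2) & ~p2), w0
2. ~((p1 | ~p2) & ~p2), w1
3. p2, w1
Accessibility: w0Rw0, w0Rw1, w1Rw1
The negation has an open branch (countermodel exists).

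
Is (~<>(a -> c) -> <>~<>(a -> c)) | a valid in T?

Tableau for the negation ~((~<>(a -> c) -> <>~<>(a -> c)) | a):
1. ~((~<>(a -> c) -> <>~<>(a -> c)) | a), w0
2. ~(~<>(a -> c) -> <>~<>(a -> c)), w0
3. ~a, w0
4. ~<>(a -> c), w0
5. ~<>~<>(a -> c), w0
6. ~(a -> c), w0
7. a, w0
8. ~c, w0
Accessibility: w0Rw0
Branch closes: a and ~a both at w0.
All branches of the negation close; one closing branch shown above.

Yes, valid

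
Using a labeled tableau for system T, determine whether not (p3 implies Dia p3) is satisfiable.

No, unsatisfiable

1. not (p3 implies Dia p3), w0
2. p3, w0
3. not Dia p3, w0
4. not p3, w0
Accessibility: w0Rw0
Branch closes: p3 and not p3 both at w0.
(One branch shown.) All branches close.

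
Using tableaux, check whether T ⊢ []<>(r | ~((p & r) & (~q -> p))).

Tableau for the negation ~[]<>(r | ~((p & r) & (~q -> p))):
1. ~[]<>(r | ~((p & r) & (~q -> p))), u
2. ~<>(r | ~((p & r) & (~q -> p))), v   [~[]-rule on 1: fresh world v, uRv]
3. ~(r | ~((p & r) & (~q -> p))), v   [~<>-rule on 2 via vRv]
4. ~r, v   [~|-rule on 3]
5. (p & r) & (~q -> p), v   [~|-rule on 3]
6. p & r, v   [&-rule on 5]
7. ~q -> p, v   [&-rule on 5]
8. p, v   [&-rule on 6]
9. r, v   [&-rule on 6]
Accessibility: uRu, uRv, vRv
Branch closes: r and ~r both at v.
All branches of the negation close; one closing branch shown above.

Yes, valid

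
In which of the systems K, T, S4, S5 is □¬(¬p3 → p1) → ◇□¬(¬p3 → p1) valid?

T-tableau for the negation ¬(□¬(¬p3 → p1) → ◇□¬(¬p3 → p1)):
1. ¬(□¬(¬p3 → p1) → ◇□¬(¬p3 → p1)), w0
2. □¬(¬p3 → p1), w0   [¬→-rule on 1]
3. ¬◇□¬(¬p3 → p1), w0   [¬→-rule on 1]
4. ¬(¬p3 → p1), w0   [□-rule on 2 via w0Rw0]
5. ¬p3, w0   [¬→-rule on 4]
6. ¬p1, w0   [¬→-rule on 4]
7. ¬□¬(¬p3 → p1), w0   [¬◇-rule on 3 via w0Rw0]
8. ¬p3 → p1, w1   [¬□-rule on 7: fresh world w1, w0Rw1]
9. ¬(¬p3 → p1), w1   [□-rule on 2 via w0Rw1]
10. ¬p3, w1   [¬→-rule on 9]
11. ¬p1, w1   [¬→-rule on 9]
12. ¬□¬(¬p3 → p1), w1   [¬◇-rule on 3 via w0Rw1]
13. p1, w1   [→-rule on 8 (branches; this branch)]
Accessibility: w0Rw0, w0Rw1, w1Rw1
Branch closes: p1 and ¬p1 both at w1.
Every branch closes (one shown): valid in T, hence also in S4, S5 (every theorem of T is a theorem of S4 and S5).
K-tableau for the negation ¬(□¬(¬p3 → p1) → ◇□¬(¬p3 → p1)):
1. ¬(□¬(¬p3 → p1) → ◇□¬(¬p3 → p1)), w0
2. □¬(¬p3 → p1), w0   [¬→-rule on 1]
3. ¬◇□¬(¬p3 → p1), w0   [¬→-rule on 1]
Complete open branch: countermodel on a K-frame, so not valid in K.

T, S4, S5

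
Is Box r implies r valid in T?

Valid

Tableau for the negation not (Box r implies r):
1. not (Box r implies r), 0
2. Box r, 0
3. not r, 0
4. r, 0
Accessibility: 0R0
Branch closes: r and not r both at 0.
Every branch of the negation's tableau closes; the branch above is one of them.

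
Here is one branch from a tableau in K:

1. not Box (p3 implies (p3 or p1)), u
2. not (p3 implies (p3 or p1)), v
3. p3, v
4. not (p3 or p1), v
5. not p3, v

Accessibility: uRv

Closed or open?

Both p3 and not p3 appear at v.

Yes, closed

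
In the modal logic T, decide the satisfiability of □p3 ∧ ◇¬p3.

Unsatisfiable (every branch closes)

1. □p3 ∧ ◇¬p3, w0
2. □p3, w0
3. ◇¬p3, w0
4. p3, w0
5. ¬p3, w1
6. p3, w1
Accessibility: w0Rw0, w0Rw1, w1Rw1
Branch closes: p3 and ¬p3 both at w1.
Every branch closes; the branch above is one of them.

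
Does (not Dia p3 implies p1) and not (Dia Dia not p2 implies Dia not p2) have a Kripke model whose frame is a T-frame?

Yes, satisfiable

1. (not Dia p3 implies p1) and not (Dia Dia not p2 implies Dia not p2), u
2. not Dia p3 implies p1, u
3. not (Dia Dia not p2 implies Dia not p2), u
4. Dia Dia not p2, u
5. not Dia not p2, u
6. p2, u
7. p1, u
8. Dia not p2, v
9. p2, v
10. not p2, w
Accessibility: uRu, uRv, vRv, vRw, wRw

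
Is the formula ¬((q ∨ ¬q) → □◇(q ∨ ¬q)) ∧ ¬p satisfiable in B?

1. ¬((q ∨ ¬q) → □◇(q ∨ ¬q)) ∧ ¬p, u
2. ¬((q ∨ ¬q) → □◇(q ∨ ¬q)), u
3. ¬p, u
4. q ∨ ¬q, u
5. ¬□◇(q ∨ ¬q), u
6. ¬q, u
7. ¬◇(q ∨ ¬q), v
8. ¬(q ∨ ¬q), u
9. q, u
Accessibility: uRu, uRv, vRu, vRv
Branch closes: q and ¬q both at u.
(One branch shown.) All branches close.

Unsatisfiable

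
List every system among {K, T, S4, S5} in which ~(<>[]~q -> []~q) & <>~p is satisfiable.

S4-tableau for the formula:
1. ~(<>[]~q -> []~q) & <>~p, w0
2. ~(<>[]~q -> []~q), w0
3. <>~p, w0
4. <>[]~q, w0
5. ~[]~q, w0
6. ~p, w1
7. []~q, w2
8. ~q, w2
9. q, w3
Accessibility: w0Rw0, w0Rw1, w0Rw2, w0Rw3, w1Rw1, w2Rw2, w3Rw3
Complete open branch: satisfiable in S4, hence also in K, T (this S4-model is also a K-model and a T-model).
S5-tableau for the formula:
1. ~(<>[]~q -> []~q) & <>~p, w0
2. ~(<>[]~q -> []~q), w0
3. <>~p, w0
4. <>[]~q, w0
5. ~[]~q, w0
6. ~p, w1
7. []~q, w2
8. ~q, w0
9. ~q, w1
10. ~q, w2
11. q, w3
12. ~q, w3
Accessibility: w0Rw0, w0Rw1, w0Rw2, w0Rw3, w1Rw0, w1Rw1, w1Rw2, w1Rw3, w2Rw0, w2Rw1, w2Rw2, w2Rw3, w3Rw0, w3Rw1, w3Rw2, w3Rw3
Branch closes: q and ~q both at w3.
Every branch closes (one shown): unsatisfiable in S5.

K, T, S4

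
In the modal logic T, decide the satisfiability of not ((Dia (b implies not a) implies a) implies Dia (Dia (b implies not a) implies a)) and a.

1. not ((Dia (b implies not a) implies a) implies Dia (Dia (b implies not a) implies a)) and a, w0
2. not ((Dia (b implies not a) implies a) implies Dia (Dia (b implies not a) implies a)), w0
3. a, w0
4. Dia (b implies not a) implies a, w0
5. not Dia (Dia (b implies not a) implies a), w0
6. not (Dia (b implies not a) implies a), w0
7. Dia (b implies not a), w0
8. not a, w0
Accessibility: w0Rw0
Branch closes: a and not a both at w0.
All branches of the tableau close; one closing branch shown above.

Unsatisfiable (every branch closes)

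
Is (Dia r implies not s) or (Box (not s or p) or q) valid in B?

Invalid (countermodel exists)

Tableau for the negation not ((Dia r implies not s) or (Box (not s or p) or q)):
1. not ((Dia r implies not s) or (Box (not s or p) or q)), w0
2. not (Dia r implies not s), w0
3. not (Box (not s or p) or q), w0
4. Dia r, w0
5. s, w0
6. not Box (not s or p), w0
7. not q, w0
8. r, w1
9. not (not s or p), w2
10. s, w2
11. not p, w2
Accessibility: w0Rw0, w0Rw1, w0Rw2, w1Rw0, w1Rw1, w2Rw0, w2Rw2
The negation has an open branch (countermodel exists).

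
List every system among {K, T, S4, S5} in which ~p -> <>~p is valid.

T, S4, S5

T-tableau for the negation ~(~p -> <>~p):
1. ~(~p -> <>~p), w0
2. ~p, w0   [~->-rule on 1]
3. ~<>~p, w0   [~->-rule on 1]
4. p, w0   [~<>-rule on 3 via w0Rw0]
Accessibility: w0Rw0
Branch closes: p and ~p both at w0.
Every branch closes (one shown): valid in T, hence also in S4, S5 (every theorem of T is a theorem of S4 and S5).
K-tableau for the negation ~(~p -> <>~p):
1. ~(~p -> <>~p), w0
2. ~p, w0   [~->-rule on 1]
3. ~<>~p, w0   [~->-rule on 1]
Complete open branch: countermodel on a K-frame, so not valid in K.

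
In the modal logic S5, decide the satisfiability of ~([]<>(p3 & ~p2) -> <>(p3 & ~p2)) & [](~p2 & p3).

Unsatisfiable (every branch closes)

1. ~([]<>(p3 & ~p2) -> <>(p3 & ~p2)) & [](~p2 & p3), w0
2. ~([]<>(p3 & ~p2) -> <>(p3 & ~p2)), w0
3. [](~p2 & p3), w0
4. []<>(p3 & ~p2), w0
5. ~<>(p3 & ~p2), w0
6. ~p2 & p3, w0
7. ~p2, w0
8. p3, w0
9. <>(p3 & ~p2), w0
10. ~(p3 & ~p2), w0
11. p2, w0
Accessibility: w0Rw0
Branch closes: p2 and ~p2 both at w0.
(One branch shown.) All branches close.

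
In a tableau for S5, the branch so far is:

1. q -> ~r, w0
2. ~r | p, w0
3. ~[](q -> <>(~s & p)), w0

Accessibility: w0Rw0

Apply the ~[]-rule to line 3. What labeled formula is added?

a fresh world w1 with w0Rw1, and ~(q -> <>(~s & p)) at w1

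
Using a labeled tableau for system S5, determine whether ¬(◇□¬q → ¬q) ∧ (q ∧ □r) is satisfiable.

1. ¬(◇□¬q → ¬q) ∧ (q ∧ □r), w0
2. ¬(◇□¬q → ¬q), w0
3. q ∧ □r, w0
4. ◇□¬q, w0
5. q, w0
6. □r, w0
7. r, w0
8. □¬q, w1
9. r, w1
10. ¬q, w0
Accessibility: w0Rw0, w0Rw1, w1Rw0, w1Rw1
Branch closes: q and ¬q both at w0.
Every branch closes; the branch above is one of them.

Unsatisfiable (every branch closes)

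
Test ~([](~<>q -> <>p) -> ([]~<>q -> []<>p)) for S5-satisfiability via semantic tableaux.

1. ~([](~<>q -> <>p) -> ([]~<>q -> []<>p)), u
2. [](~<>q -> <>p), u
3. ~([]~<>q -> []<>p), u
4. []~<>q, u
5. ~[]<>p, u
6. ~<>q -> <>p, u
7. ~<>q, u
8. ~q, u
9. <>p, u
10. ~<>p, v
11. ~<>q -> <>p, v
12. ~<>q, v
13. ~q, v
14. ~p, u
15. ~p, v
16. <>p, v
17. p, w
18. ~<>q -> <>p, w
19. ~<>q, w
20. ~q, w
21. ~p, w
Accessibility: uRu, uRv, uRw, vRu, vRv, vRw, wRu, wRv, wRw
Branch closes: p and ~p both at w.
Every branch closes; the branch above is one of them.

Unsatisfiable (every branch closes)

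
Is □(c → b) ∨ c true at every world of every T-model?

Tableau for the negation ¬(□(c → b) ∨ c):
1. ¬(□(c → b) ∨ c), w0
2. ¬□(c → b), w0
3. ¬c, w0
4. ¬(c → b), w1
5. c, w1
6. ¬b, w1
Accessibility: w0Rw0, w0Rw1, w1Rw1
The negation has an open branch (countermodel exists).

Invalid (countermodel exists)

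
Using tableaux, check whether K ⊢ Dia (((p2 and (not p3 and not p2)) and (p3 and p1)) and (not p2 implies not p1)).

Not valid

Tableau for the negation not Dia (((p2 and (not p3 and not p2)) and (p3 and p1)) and (not p2 implies not p1)):
1. not Dia (((p2 and (not p3 and not p2)) and (p3 and p1)) and (not p2 implies not p1)), 0
The negation has an open branch (countermodel exists).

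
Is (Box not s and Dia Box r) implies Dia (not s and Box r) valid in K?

Yes, valid

Tableau for the negation not ((Box not s and Dia Box r) implies Dia (not s and Box r)):
1. not ((Box not s and Dia Box r) implies Dia (not s and Box r)), u
2. Box not s and Dia Box r, u
3. not Dia (not s and Box r), u
4. Box not s, u
5. Dia Box r, u
6. Box r, v
7. not (not s and Box r), v
8. not s, v
9. not Box r, v
10. not r, w
11. r, w
Accessibility: uRv, vRw
Branch closes: r and not r both at w.
All branches of the negation close; one closing branch shown above.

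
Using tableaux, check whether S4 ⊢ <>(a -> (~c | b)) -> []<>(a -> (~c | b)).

No, not valid

Tableau for the negation ~(<>(a -> (~c | b)) -> []<>(a -> (~c | b))):
1. ~(<>(a -> (~c | b)) -> []<>(a -> (~c | b))), w0
2. <>(a -> (~c | b)), w0   [~->-rule on 1]
3. ~[]<>(a -> (~c | b)), w0   [~->-rule on 1]
4. a -> (~c | b), w1   [<>-rule on 2: fresh world w1, w0Rw1]
5. ~c | b, w1   [->-rule on 4 (branches; this branch)]
6. b, w1   [|-rule on 5 (branches; this branch)]
7. ~<>(a -> (~c | b)), w2   [~[]-rule on 3: fresh world w2, w0Rw2]
8. ~(a -> (~c | b)), w2   [~<>-rule on 7 via w2Rw2]
9. a, w2   [~->-rule on 8]
10. ~(~c | b), w2   [~->-rule on 8]
11. c, w2   [~|-rule on 10]
12. ~b, w2   [~|-rule on 10]
Accessibility: w0Rw0, w0Rw1, w0Rw2, w1Rw1, w2Rw2
The negation has an open branch (countermodel exists).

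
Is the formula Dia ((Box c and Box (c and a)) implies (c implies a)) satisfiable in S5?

1. Dia ((Box c and Box (c and a)) implies (c implies a)), u
2. (Box c and Box (c and a)) implies (c implies a), v
3. c implies a, v
4. a, v
Accessibility: uRu, uRv, vRu, vRv

Satisfiable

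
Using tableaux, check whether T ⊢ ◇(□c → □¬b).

No, not valid

Tableau for the negation ¬◇(□c → □¬b):
1. ¬◇(□c → □¬b), u
2. ¬(□c → □¬b), u
3. □c, u
4. ¬□¬b, u
5. c, u
6. b, v
7. ¬(□c → □¬b), v
8. □c, v
9. ¬□¬b, v
10. c, v
11. b, w
12. c, w
Accessibility: uRu, uRv, vRv, vRw, wRw
The negation has an open branch (countermodel exists).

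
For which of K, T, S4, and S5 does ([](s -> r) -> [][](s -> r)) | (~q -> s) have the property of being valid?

T-tableau for the negation ~(([](s -> r) -> [][](s -> r)) | (~q -> s)):
1. ~(([](s -> r) -> [][](s -> r)) | (~q -> s)), 0
2. ~([](s -> r) -> [][](s -> r)), 0
3. ~(~q -> s), 0
4. [](s -> r), 0
5. ~[][](s -> r), 0
6. ~q, 0
7. ~s, 0
8. s -> r, 0
9. r, 0
10. ~[](s -> r), 1
11. s -> r, 1
12. r, 1
13. ~(s -> r), 2
14. s, 2
15. ~r, 2
Accessibility: 0R0, 0R1, 1R1, 1R2, 2R2
Complete open branch: countermodel on a T-frame, so not valid in T, nor in K (the same frame is also a K-frame).
S4-tableau for the negation ~(([](s -> r) -> [][](s -> r)) | (~q -> s)):
1. ~(([](s -> r) -> [][](s -> r)) | (~q -> s)), 0
2. ~([](s -> r) -> [][](s -> r)), 0
3. ~(~q -> s), 0
4. [](s -> r), 0
5. ~[][](s -> r), 0
6. ~q, 0
7. ~s, 0
8. s -> r, 0
9. r, 0
10. ~[](s -> r), 1
11. s -> r, 1
12. r, 1
13. ~(s -> r), 2
14. s, 2
15. ~r, 2
16. s -> r, 2
17. r, 2
Accessibility: 0R0, 0R1, 0R2, 1R1, 1R2, 2R2
Branch closes: r and ~r both at 2.
Every branch closes (one shown): valid in S4, hence also in S5 (every theorem of S4 is a theorem of S5).

S4, S5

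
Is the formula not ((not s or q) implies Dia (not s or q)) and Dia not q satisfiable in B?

Unsatisfiable (every branch closes)

1. not ((not s or q) implies Dia (not s or q)) and Dia not q, w0
2. not ((not s or q) implies Dia (not s or q)), w0   [and-rule on 1]
3. Dia not q, w0   [and-rule on 1]
4. not s or q, w0   [neg-implies-rule on 2]
5. not Dia (not s or q), w0   [neg-implies-rule on 2]
6. not (not s or q), w0   [neg-Dia-rule on 5 via w0Rw0]
7. s, w0   [neg-or-rule on 6]
8. not q, w0   [neg-or-rule on 6]
9. q, w0   [or-rule on 4 (branches; this branch)]
Accessibility: w0Rw0
Branch closes: q and not q both at w0.
All branches of the tableau close; one closing branch shown above.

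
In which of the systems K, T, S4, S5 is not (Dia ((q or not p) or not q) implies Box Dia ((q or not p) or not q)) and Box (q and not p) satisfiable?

K

T-tableau for the formula:
1. not (Dia ((q or not p) or not q) implies Box Dia ((q or not p) or not q)) and Box (q and not p), w0
2. not (Dia ((q or not p) or not q) implies Box Dia ((q or not p) or not q)), w0
3. Box (q and not p), w0
4. Dia ((q or not p) or not q), w0
5. not Box Dia ((q or not p) or not q), w0
6. q and not p, w0
7. q, w0
8. not p, w0
9. (q or not p) or not q, w1
10. q and not p, w1
11. q, w1
12. not p, w1
13. q or not p, w1
14. not Dia ((q or not p) or not q), w2
15. q and not p, w2
16. q, w2
17. not p, w2
18. not ((q or not p) or not q), w2
19. not (q or not p), w2
20. not q, w2
21. p, w2
Accessibility: w0Rw0, w0Rw1, w0Rw2, w1Rw1, w2Rw2
Branch closes: q and not q both at w2.
Every branch closes (one shown): unsatisfiable in T, hence also in S4, S5 (every S4/S5-frame is a T-frame).
K-tableau for the formula:
1. not (Dia ((q or not p) or not q) implies Box Dia ((q or not p) or not q)) and Box (q and not p), w0
2. not (Dia ((q or not p) or not q) implies Box Dia ((q or not p) or not q)), w0
3. Box (q and not p), w0
4. Dia ((q or not p) or not q), w0
5. not Box Dia ((q or not p) or not q), w0
6. (q or not p) or not q, w1
7. q and not p, w1
8. q, w1
9. not p, w1
10. q or not p, w1
11. not Dia ((q or not p) or not q), w2
12. q and not p, w2
13. q, w2
14. not p, w2
Accessibility: w0Rw1, w0Rw2
Complete open branch: satisfiable in K.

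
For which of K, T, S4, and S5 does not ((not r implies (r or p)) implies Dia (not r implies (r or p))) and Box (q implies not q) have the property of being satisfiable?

K-tableau for the formula:
1. not ((not r implies (r or p)) implies Dia (not r implies (r or p))) and Box (q implies not q), 0
2. not ((not r implies (r or p)) implies Dia (not r implies (r or p))), 0
3. Box (q implies not q), 0
4. not r implies (r or p), 0
5. not Dia (not r implies (r or p)), 0
6. r or p, 0
7. p, 0
Complete open branch: satisfiable in K.
T-tableau for the formula:
1. not ((not r implies (r or p)) implies Dia (not r implies (r or p))) and Box (q implies not q), 0
2. not ((not r implies (r or p)) implies Dia (not r implies (r or p))), 0
3. Box (q implies not q), 0
4. not r implies (r or p), 0
5. not Dia (not r implies (r or p)), 0
6. q implies not q, 0
7. not (not r implies (r or p)), 0
8. not r, 0
9. not (r or p), 0
10. not p, 0
11. r or p, 0
12. not q, 0
13. p, 0
Accessibility: 0R0
Branch closes: p and not p both at 0.
Every branch closes (one shown): unsatisfiable in T, hence also in S4, S5 (every S4/S5-frame is a T-frame).

K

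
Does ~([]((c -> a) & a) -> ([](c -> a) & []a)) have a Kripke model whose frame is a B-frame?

1. ~([]((c -> a) & a) -> ([](c -> a) & []a)), u
2. []((c -> a) & a), u   [~->-rule on 1]
3. ~([](c -> a) & []a), u   [~->-rule on 1]
4. (c -> a) & a, u   [[]-rule on 2 via uRu]
5. c -> a, u   [&-rule on 4]
6. a, u   [&-rule on 4]
7. ~[](c -> a), u   [~&-rule on 3 (branches; this branch)]
8. ~(c -> a), v   [~[]-rule on 7: fresh world v, uRv]
9. c, v   [~->-rule on 8]
10. ~a, v   [~->-rule on 8]
11. (c -> a) & a, v   [[]-rule on 2 via uRv]
12. c -> a, v   [&-rule on 11]
13. a, v   [&-rule on 11]
Accessibility: uRu, uRv, vRu, vRv
Branch closes: a and ~a both at v.
Every branch closes; the branch above is one of them.

Unsatisfiable (every branch closes)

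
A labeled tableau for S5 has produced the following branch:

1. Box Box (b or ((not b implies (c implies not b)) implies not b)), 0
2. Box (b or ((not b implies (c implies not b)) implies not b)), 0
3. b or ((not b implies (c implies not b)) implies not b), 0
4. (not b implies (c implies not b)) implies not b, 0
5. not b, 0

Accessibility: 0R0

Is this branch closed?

No, open

No atom appears with both signs at the same world.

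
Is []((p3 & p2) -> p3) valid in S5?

Tableau for the negation ~[]((p3 & p2) -> p3):
1. ~[]((p3 & p2) -> p3), 0
2. ~((p3 & p2) -> p3), 1
3. p3 & p2, 1
4. ~p3, 1
5. p3, 1
6. p2, 1
Accessibility: 0R0, 0R1, 1R0, 1R1
Branch closes: p3 and ~p3 both at 1.
All branches of the negation close; one closing branch shown above.

Valid in S5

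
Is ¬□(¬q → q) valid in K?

Tableau for the negation □(¬q → q):
1. □(¬q → q), u
The negation has an open branch (countermodel exists).

Not valid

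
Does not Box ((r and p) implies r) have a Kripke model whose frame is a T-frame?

Unsatisfiable (every branch closes)

1. not Box ((r and p) implies r), w0
2. not ((r and p) implies r), w1
3. r and p, w1
4. not r, w1
5. r, w1
6. p, w1
Accessibility: w0Rw0, w0Rw1, w1Rw1
Branch closes: r and not r both at w1.
(One branch shown.) All branches close.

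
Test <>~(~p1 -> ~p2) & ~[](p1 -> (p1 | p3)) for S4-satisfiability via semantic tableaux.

1. <>~(~p1 -> ~p2) & ~[](p1 -> (p1 | p3)), 0
2. <>~(~p1 -> ~p2), 0
3. ~[](p1 -> (p1 | p3)), 0
4. ~(~p1 -> ~p2), 1
5. ~p1, 1
6. p2, 1
7. ~(p1 -> (p1 | p3)), 2
8. p1, 2
9. ~(p1 | p3), 2
10. ~p1, 2
11. ~p3, 2
Accessibility: 0R0, 0R1, 0R2, 1R1, 2R2
Branch closes: p1 and ~p1 both at 2.
Every branch closes; the branch above is one of them.

No, unsatisfiable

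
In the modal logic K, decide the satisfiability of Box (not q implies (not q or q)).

Satisfiable (open branch found)

1. Box (not q implies (not q or q)), w0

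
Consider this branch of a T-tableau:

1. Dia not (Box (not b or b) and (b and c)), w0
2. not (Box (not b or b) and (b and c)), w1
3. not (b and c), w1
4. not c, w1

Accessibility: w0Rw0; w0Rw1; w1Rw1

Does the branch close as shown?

Not closed

No world carries both an atom and its negation.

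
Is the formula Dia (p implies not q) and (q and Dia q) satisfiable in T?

1. Dia (p implies not q) and (q and Dia q), 0
2. Dia (p implies not q), 0
3. q and Dia q, 0
4. q, 0
5. Dia q, 0
6. p implies not q, 1
7. not q, 1
8. q, 2
Accessibility: 0R0, 0R1, 0R2, 1R1, 2R2

Satisfiable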